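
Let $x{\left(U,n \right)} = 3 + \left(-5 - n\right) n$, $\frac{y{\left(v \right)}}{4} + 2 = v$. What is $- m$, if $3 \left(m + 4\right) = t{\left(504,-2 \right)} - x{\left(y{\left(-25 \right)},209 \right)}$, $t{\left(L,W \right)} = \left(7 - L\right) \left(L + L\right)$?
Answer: $\frac{456265}{3} \approx 1.5209 \cdot 10^{5}$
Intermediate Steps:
$t{\left(L,W \right)} = 2 L \left(7 - L\right)$ ($t{\left(L,W \right)} = \left(7 - L\right) 2 L = 2 L \left(7 - L\right)$)
$y{\left(v \right)} = -8 + 4 v$
$x{\left(U,n \right)} = 3 + n \left(-5 - n\right)$
$m = - \frac{456265}{3}$ ($m = -4 + \frac{2 \cdot 504 \left(7 - 504\right) - \left(3 - 209^{2} - 1045\right)}{3} = -4 + \frac{2 \cdot 504 \left(7 - 504\right) - \left(3 - 43681 - 1045\right)}{3} = -4 + \frac{2 \cdot 504 \left(-497\right) - \left(3 - 43681 - 1045\right)}{3} = -4 + \frac{-500976 - -44723}{3} = -4 + \frac{-500976 + 44723}{3} = -4 + \frac{1}{3} \left(-456253\right) = -4 - \frac{456253}{3} = - \frac{456265}{3} \approx -1.5209 \cdot 10^{5}$)
$- m = \left(-1\right) \left(- \frac{456265}{3}\right) = \frac{456265}{3}$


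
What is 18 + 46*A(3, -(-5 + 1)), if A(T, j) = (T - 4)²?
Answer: 64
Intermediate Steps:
A(T, j) = (-4 + T)²
18 + 46*A(3, -(-5 + 1)) = 18 + 46*(-4 + 3)² = 18 + 46*(-1)² = 18 + 46*1 = 18 + 46 = 64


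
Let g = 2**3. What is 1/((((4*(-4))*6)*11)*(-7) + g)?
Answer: 1/7400 ≈ 0.00013514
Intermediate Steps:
g = 8
1/((((4*(-4))*6)*11)*(-7) + g) = 1/((((4*(-4))*6)*11)*(-7) + 8) = 1/((-16*6*11)*(-7) + 8) = 1/(-96*11*(-7) + 8) = 1/(-1056*(-7) + 8) = 1/(7392 + 8) = 1/7400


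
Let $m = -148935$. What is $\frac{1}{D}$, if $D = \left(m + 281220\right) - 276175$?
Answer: $- \frac{1}{143890} \approx -6.9498 \cdot 10^{-6}$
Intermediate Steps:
$D = -143890$ ($D = \left(-148935 + 281220\right) - 276175 = 132285 - 276175 = -143890$)
$\frac{1}{D} = \frac{1}{-143890} = - \frac{1}{143890}$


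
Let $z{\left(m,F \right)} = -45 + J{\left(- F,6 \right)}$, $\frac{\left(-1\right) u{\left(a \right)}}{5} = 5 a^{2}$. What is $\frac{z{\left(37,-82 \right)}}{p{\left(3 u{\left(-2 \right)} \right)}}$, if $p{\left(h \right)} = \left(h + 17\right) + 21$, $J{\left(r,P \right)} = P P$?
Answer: $\frac{9}{262} \approx 0.034351$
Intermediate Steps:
$u{\left(a \right)} = - 25 a^{2}$ ($u{\left(a \right)} = - 5 \cdot 5 a^{2} = - 25 a^{2}$)
$J{\left(r,P \right)} = P^{2}$
$p{\left(h \right)} = 38 + h$ ($p{\left(h \right)} = \left(17 + h\right) + 21 = 38 + h$)
$z{\left(m,F \right)} = -9$ ($z{\left(m,F \right)} = -45 + 6^{2} = -45 + 36 = -9$)
$\frac{z{\left(37,-82 \right)}}{p{\left(3 u{\left(-2 \right)} \right)}} = - \frac{9}{38 + 3 \left(- 25 \left(-2\right)^{2}\right)} = - \frac{9}{38 + 3 \left(\left(-25\right) 4\right)} = - \frac{9}{38 + 3 \left(-100\right)} = - \frac{9}{38 - 300} = - \frac{9}{-262} = \left(-9\right) \left(- \frac{1}{262}\right) = \frac{9}{262}$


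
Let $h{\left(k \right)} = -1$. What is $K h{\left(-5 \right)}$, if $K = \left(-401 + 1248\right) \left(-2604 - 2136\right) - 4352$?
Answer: $4019132$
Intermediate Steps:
$K = -4019132$ ($K = 847 \left(-4740\right) - 4352 = -4014780 - 4352 = -4019132$)
$K h{\left(-5 \right)} = \left(-4019132\right) \left(-1\right) = 4019132$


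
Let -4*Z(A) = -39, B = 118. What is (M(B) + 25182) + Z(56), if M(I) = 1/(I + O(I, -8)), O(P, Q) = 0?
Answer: 5945255/236 ≈ 25192.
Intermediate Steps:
Z(A) = 39/4 (Z(A) = -¼*(-39) = 39/4)
M(I) = 1/I (M(I) = 1/(I + 0) = 1/I)
(M(B) + 25182) + Z(56) = (1/118 + 25182) + 39/4 = 2971477/118 + 39/4 = 5945255/236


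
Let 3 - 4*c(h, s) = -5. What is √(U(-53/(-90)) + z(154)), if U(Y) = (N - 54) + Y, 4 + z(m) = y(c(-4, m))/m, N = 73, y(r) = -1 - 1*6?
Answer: √423170/165 ≈ 3.9425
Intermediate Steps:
c(h, s) = 2 (c(h, s) = ¾ - ¼*(-5) = ¾ + 5/4 = 2)
y(r) = -7 (y(r) = -1 - 6 = -7)
z(m) = -4 - 7/m
U(Y) = 19 + Y (U(Y) = (73 - 54) + Y = 19 + Y)
√(U(-53/(-90)) + z(154)) = √((19 - 53/(-90)) + (-4 - 7/154)) = √((19 - 53*(-1/90)) + (-4 - 7*1/154)) = √((19 + 53/90) + (-4 - 1/22)) = √(1763/90 - 89/22) = √(7694/495) = √423170/165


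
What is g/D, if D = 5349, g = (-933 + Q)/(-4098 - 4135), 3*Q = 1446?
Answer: 451/44038317 ≈ 1.0241e-5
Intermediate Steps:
Q = 482 (Q = (1/3)*1446 = 482)
g = 451/8233 (g = (-933 + 482)/(-4098 - 4135) = -451/(-8233) = -451*(-1/8233) = 451/8233 ≈ 0.054780)
g/D = (451/8233)/5349 = (451/8233)*(1/5349) = 451/44038317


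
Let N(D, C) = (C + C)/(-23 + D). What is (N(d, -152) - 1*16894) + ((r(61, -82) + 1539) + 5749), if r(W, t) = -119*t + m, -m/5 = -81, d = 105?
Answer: 22685/41 ≈ 553.29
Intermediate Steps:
N(D, C) = 2*C/(-23 + D) (N(D, C) = (2*C)/(-23 + D) = 2*C/(-23 + D))
m = 405 (m = -5*(-81) = 405)
r(W, t) = 405 - 119*t (r(W, t) = -119*t + 405 = 405 - 119*t)
(N(d, -152) - 1*16894) + ((r(61, -82) + 1539) + 5749) = (2*(-152)/(-23 + 105) - 1*16894) + (((405 - 119*(-82)) + 1539) + 5749) = (2*(-152)/82 - 16894) + (((405 + 9758) + 1539) + 5749) = (2*(-152)*(1/82) - 16894) + ((10163 + 1539) + 5749) = (-152/41 - 16894) + (11702 + 5749) = -692806/41 + 17451 = 22685/41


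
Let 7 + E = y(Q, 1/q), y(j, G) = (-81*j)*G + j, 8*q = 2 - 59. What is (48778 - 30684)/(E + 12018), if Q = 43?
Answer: 171893/119157 ≈ 1.4426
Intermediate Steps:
q = -57/8 (q = (2 - 59)/8 = (1/8)*(-57) = -57/8 ≈ -7.1250)
y(j, G) = j - 81*G*j (y(j, G) = -81*G*j + j = j - 81*G*j)
E = 9972/19 (E = -7 + 43*(1 - 81/(-57/8)) = -7 + 43*(1 - 81*(-8/57)) = -7 + 43*(1 + 216/19) = -7 + 43*(235/19) = -7 + 10105/19 = 9972/19 ≈ 524.84)
(48778 - 30684)/(E + 12018) = (48778 - 30684)/(9972/19 + 12018) = 18094/(238314/19) = 18094*(19/238314) = 171893/119157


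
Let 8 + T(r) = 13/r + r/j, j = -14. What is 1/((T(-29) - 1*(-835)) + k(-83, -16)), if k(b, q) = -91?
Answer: 406/299475 ≈ 0.0013557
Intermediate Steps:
T(r) = -8 + 13/r - r/14 (T(r) = -8 + (13/r + r/(-14)) = -8 + (13/r + r*(-1/14)) = -8 + (13/r - r/14) = -8 + 13/r - r/14)
1/((T(-29) - 1*(-835)) + k(-83, -16)) = 1/(((-8 + 13/(-29) - 1/14*(-29)) - 1*(-835)) - 91) = 1/(((-8 + 13*(-1/29) + 29/14) + 835) - 91) = 1/(((-8 - 13/29 + 29/14) + 835) - 91) = 1/((-2589/406 + 835) - 91) = 1/(336421/406 - 91) = 1/(299475/406) = 406/299475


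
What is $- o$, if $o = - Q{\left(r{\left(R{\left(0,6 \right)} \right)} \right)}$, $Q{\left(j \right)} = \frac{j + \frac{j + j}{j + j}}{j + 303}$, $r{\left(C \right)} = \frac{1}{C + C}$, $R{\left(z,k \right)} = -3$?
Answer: $\frac{5}{1817} \approx 0.0027518$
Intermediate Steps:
$r{\left(C \right)} = \frac{1}{2 C}$
$Q{\left(j \right)} = \frac{1 + j}{303 + j}$ ($Q{\left(j \right)} = \frac{j + \frac{2 j}{2 j}}{303 + j} = \frac{j + 2 j \frac{1}{2 j}}{303 + j} = \frac{j + 1}{303 + j} = \frac{1 + j}{303 + j}$)
$o = - \frac{5}{1817}$ ($o = - \frac{1 + \frac{1}{2 \left(-3\right)}}{303 + \frac{1}{2 \left(-3\right)}} = - \frac{1 + \frac{1}{2} \left(- \frac{1}{3}\right)}{303 + \frac{1}{2} \left(- \frac{1}{3}\right)} = - \frac{1 - \frac{1}{6}}{303 - \frac{1}{6}} = - \frac{5}{\frac{1817}{6} \cdot 6} = - \frac{6 \cdot 5}{1817 \cdot 6} = \left(-1\right) \frac{5}{1817} = - \frac{5}{1817} \approx -0.0027518$)
$- o = \left(-1\right) \left(- \frac{5}{1817}\right) = \frac{5}{1817}$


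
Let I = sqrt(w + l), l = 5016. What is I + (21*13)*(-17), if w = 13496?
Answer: -4641 + 4*sqrt(1157) ≈ -4504.9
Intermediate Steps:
I = 4*sqrt(1157) (I = sqrt(13496 + 5016) = sqrt(18512) = 4*sqrt(1157) ≈ 136.06)
I + (21*13)*(-17) = 4*sqrt(1157) + (21*13)*(-17) = 4*sqrt(1157) + 273*(-17) = 4*sqrt(1157) - 4641 = -4641 + 4*sqrt(1157)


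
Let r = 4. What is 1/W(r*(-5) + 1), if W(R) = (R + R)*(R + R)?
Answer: 1/1444 ≈ 0.00069252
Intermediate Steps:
W(R) = 4*R**2 (W(R) = (2*R)*(2*R) = 4*R**2)
1/W(r*(-5) + 1) = 1/(4*(4*(-5) + 1)**2) = 1/(4*(-20 + 1)**2) = 1/(4*(-19)**2) = 1/(4*361) = 1/1444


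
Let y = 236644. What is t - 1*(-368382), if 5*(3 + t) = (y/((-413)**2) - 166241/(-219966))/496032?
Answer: 34279164192719427253793/93054067122824640 ≈ 3.6838e+5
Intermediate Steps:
t = -279162120959278687/93054067122824640 (t = -3 + ((236644/((-413)**2) - 166241/(-219966))/496032)/5 = -3 + ((236644/170569 - 166241*(-1/219966))*(1/496032))/5 = -3 + ((236644*(1/170569) + 166241/219966)*(1/496032))/5 = -3 + ((236644/170569 + 166241/219966)*(1/496032))/5 = -3 + ((80409195233/37519380654)*(1/496032))/5 = -3 + (1/5)*(80409195233/18610813424564928) = -3 + 80409195233/93054067122824640 = -279162120959278687/93054067122824640 ≈ -3.0000)
t - 1*(-368382) = -279162120959278687/93054067122824640 - 1*(-368382) = -279162120959278687/93054067122824640 + 368382 = 34279164192719427253793/93054067122824640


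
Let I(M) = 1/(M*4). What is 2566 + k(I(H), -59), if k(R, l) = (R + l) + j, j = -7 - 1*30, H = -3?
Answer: 29639/12 ≈ 2469.9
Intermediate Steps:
I(M) = 1/(4*M)
j = -37 (j = -7 - 30 = -37)
k(R, l) = -37 + R + l (k(R, l) = (R + l) - 37 = -37 + R + l)
2566 + k(I(H), -59) = 2566 + (-37 + (¼)/(-3) - 59) = 2566 + (-37 + (¼)*(-⅓) - 59) = 2566 + (-37 - 1/12 - 59) = 2566 - 1153/12 = 29639/12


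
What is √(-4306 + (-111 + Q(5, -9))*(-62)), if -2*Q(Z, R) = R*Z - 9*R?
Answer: 2*√923 ≈ 60.762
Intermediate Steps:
Q(Z, R) = 9*R/2 - R*Z/2 (Q(Z, R) = -(R*Z - 9*R)/2 = -(-9*R + R*Z)/2 = 9*R/2 - R*Z/2)
√(-4306 + (-111 + Q(5, -9))*(-62)) = √(-4306 + (-111 + (½)*(-9)*(9 - 1*5))*(-62)) = √(-4306 + (-111 + (½)*(-9)*(9 - 5))*(-62)) = √(-4306 + (-111 + (½)*(-9)*4)*(-62)) = √(-4306 + (-111 - 18)*(-62)) = √(-4306 - 129*(-62)) = √(-4306 + 7998) = √3692 = 2*√923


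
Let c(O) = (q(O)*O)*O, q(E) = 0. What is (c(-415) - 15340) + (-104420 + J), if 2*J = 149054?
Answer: -45233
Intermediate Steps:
J = 74527 (J = (½)*149054 = 74527)
c(O) = 0 (c(O) = (0*O)*O = 0*O = 0)
(c(-415) - 15340) + (-104420 + J) = (0 - 15340) + (-104420 + 74527) = -15340 - 29893 = -45233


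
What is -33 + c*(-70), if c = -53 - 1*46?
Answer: 6897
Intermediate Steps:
c = -99 (c = -53 - 46 = -99)
-33 + c*(-70) = -33 - 99*(-70) = -33 + 6930 = 6897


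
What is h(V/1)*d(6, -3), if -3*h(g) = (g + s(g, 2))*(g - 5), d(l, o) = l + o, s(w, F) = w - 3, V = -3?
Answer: -72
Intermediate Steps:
s(w, F) = -3 + w
h(g) = -(-5 + g)*(-3 + 2*g)/3 (h(g) = -(g + (-3 + g))*(g - 5)/3 = -(-3 + 2*g)*(-5 + g)/3 = -(-5 + g)*(-3 + 2*g)/3)
h(V/1)*d(6, -3) = (-5 - 2*(-3/1)²/3 + 13*(-3/1)/3)*(6 - 3) = (-5 - 2*(-3*1)²/3 + 13*(-3*1)/3)*3 = (-5 - ⅔*(-3)² + (13/3)*(-3))*3 = (-5 - ⅔*9 - 13)*3 = (-5 - 6 - 13)*3 = -24*3 = -72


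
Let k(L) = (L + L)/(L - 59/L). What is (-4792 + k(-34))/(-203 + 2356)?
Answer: -5254512/2361841 ≈ -2.2248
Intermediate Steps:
k(L) = 2*L/(L - 59/L) (k(L) = (2*L)/(L - 59/L) = 2*L/(L - 59/L))
(-4792 + k(-34))/(-203 + 2356) = (-4792 + 2*(-34)²/(-59 + (-34)²))/(-203 + 2356) = (-4792 + 2*1156/(-59 + 1156))/2153 = (-4792 + 2*1156/1097)*(1/2153) = (-4792 + 2*1156*(1/1097))*(1/2153) = (-4792 + 2312/1097)*(1/2153) = -5254512/1097*1/2153 = -5254512/2361841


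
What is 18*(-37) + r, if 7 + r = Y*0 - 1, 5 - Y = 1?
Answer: -674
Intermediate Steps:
Y = 4 (Y = 5 - 1*1 = 5 - 1 = 4)
r = -8 (r = -7 + (4*0 - 1) = -7 + (0 - 1) = -7 - 1 = -8)
18*(-37) + r = 18*(-37) - 8 = -666 - 8 = -674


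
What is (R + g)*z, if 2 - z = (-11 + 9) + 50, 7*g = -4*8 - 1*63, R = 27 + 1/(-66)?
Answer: -142531/231 ≈ -617.02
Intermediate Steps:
R = 1781/66 (R = 27 - 1/66 = 1781/66 ≈ 26.985)
g = -95/7 (g = (-4*8 - 1*63)/7 = (-32 - 63)/7 = (1/7)*(-95) = -95/7 ≈ -13.571)
z = -46 (z = 2 - ((-11 + 9) + 50) = 2 - (-2 + 50) = 2 - 1*48 = 2 - 48 = -46)
(R + g)*z = (1781/66 - 95/7)*(-46) = (6197/462)*(-46) = -142531/231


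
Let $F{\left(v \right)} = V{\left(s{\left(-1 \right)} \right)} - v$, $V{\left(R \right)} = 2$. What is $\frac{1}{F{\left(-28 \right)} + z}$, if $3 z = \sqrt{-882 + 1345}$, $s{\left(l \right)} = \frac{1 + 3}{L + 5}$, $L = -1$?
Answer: $\frac{270}{7637} - \frac{3 \sqrt{463}}{7637} \approx 0.026902$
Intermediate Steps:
$s{\left(l \right)} = 1$ ($s{\left(l \right)} = \frac{1 + 3}{-1 + 5} = \frac{4}{4} = 4 \cdot \frac{1}{4} = 1$)
$z = \frac{\sqrt{463}}{3}$ ($z = \frac{\sqrt{-882 + 1345}}{3} = \frac{\sqrt{463}}{3} \approx 7.1725$)
$F{\left(v \right)} = 2 - v$
$\frac{1}{F{\left(-28 \right)} + z} = \frac{1}{\left(2 - -28\right) + \frac{\sqrt{463}}{3}} = \frac{1}{\left(2 + 28\right) + \frac{\sqrt{463}}{3}} = \frac{1}{30 + \frac{\sqrt{463}}{3}}$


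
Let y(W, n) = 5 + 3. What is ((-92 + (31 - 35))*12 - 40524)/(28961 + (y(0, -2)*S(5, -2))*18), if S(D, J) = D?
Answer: -41676/29681 ≈ -1.4041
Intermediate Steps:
y(W, n) = 8
((-92 + (31 - 35))*12 - 40524)/(28961 + (y(0, -2)*S(5, -2))*18) = ((-92 + (31 - 35))*12 - 40524)/(28961 + (8*5)*18) = ((-92 - 4)*12 - 40524)/(28961 + 40*18) = (-96*12 - 40524)/(28961 + 720) = (-1152 - 40524)/29681 = -41676*1/29681 = -41676/29681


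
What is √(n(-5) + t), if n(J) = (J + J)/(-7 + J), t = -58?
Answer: 7*I*√42/6 ≈ 7.5609*I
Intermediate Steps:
n(J) = 2*J/(-7 + J) (n(J) = (2*J)/(-7 + J) = 2*J/(-7 + J))
√(n(-5) + t) = √(2*(-5)/(-7 - 5) - 58) = √(2*(-5)/(-12) - 58) = √(2*(-5)*(-1/12) - 58) = √(⅚ - 58) = √(-343/6) = 7*I*√42/6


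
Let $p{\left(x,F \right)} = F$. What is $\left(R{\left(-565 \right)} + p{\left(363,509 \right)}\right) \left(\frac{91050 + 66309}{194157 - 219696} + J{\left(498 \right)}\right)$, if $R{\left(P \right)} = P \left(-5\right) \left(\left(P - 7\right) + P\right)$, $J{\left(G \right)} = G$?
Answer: $- \frac{13446684933836}{8513} \approx -1.5795 \cdot 10^{9}$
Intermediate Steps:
$R{\left(P \right)} = - 5 P \left(-7 + 2 P\right)$ ($R{\left(P \right)} = - 5 P \left(\left(P - 7\right) + P\right) = - 5 P \left(\left(-7 + P\right) + P\right) = - 5 P \left(-7 + 2 P\right)$)
$\left(R{\left(-565 \right)} + p{\left(363,509 \right)}\right) \left(\frac{91050 + 66309}{194157 - 219696} + J{\left(498 \right)}\right) = \left(5 \left(-565\right) \left(7 - -1130\right) + 509\right) \left(\frac{91050 + 66309}{194157 - 219696} + 498\right) = \left(5 \left(-565\right) \left(7 + 1130\right) + 509\right) \left(\frac{157359}{-25539} + 498\right) = \left(5 \left(-565\right) 1137 + 509\right) \left(157359 \left(- \frac{1}{25539}\right) + 498\right) = \left(-3212025 + 509\right) \left(- \frac{52453}{8513} + 498\right) = \left(-3211516\right) \frac{4187021}{8513} = - \frac{13446684933836}{8513}$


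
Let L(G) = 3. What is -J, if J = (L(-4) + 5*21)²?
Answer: -11664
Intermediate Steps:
J = 11664 (J = (3 + 5*21)² = (3 + 105)² = 108² = 11664)
-J = -1*11664 = -11664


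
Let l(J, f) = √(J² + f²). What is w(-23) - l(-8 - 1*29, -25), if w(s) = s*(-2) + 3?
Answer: 49 - √1994 ≈ 4.3458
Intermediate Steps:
w(s) = 3 - 2*s (w(s) = -2*s + 3 = 3 - 2*s)
w(-23) - l(-8 - 1*29, -25) = (3 - 2*(-23)) - √((-8 - 1*29)² + (-25)²) = (3 + 46) - √((-8 - 29)² + 625) = 49 - √((-37)² + 625) = 49 - √(1369 + 625) = 49 - √1994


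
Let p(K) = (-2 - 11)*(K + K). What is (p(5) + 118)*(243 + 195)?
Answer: -5256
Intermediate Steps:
p(K) = -26*K
(p(5) + 118)*(243 + 195) = (-26*5 + 118)*(243 + 195) = (-130 + 118)*438 = -12*438 = -5256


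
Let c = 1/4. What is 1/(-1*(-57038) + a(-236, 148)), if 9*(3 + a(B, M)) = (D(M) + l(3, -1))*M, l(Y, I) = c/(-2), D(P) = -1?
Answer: 2/114033 ≈ 1.7539e-5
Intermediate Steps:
c = ¼ ≈ 0.25000
l(Y, I) = -⅛ (l(Y, I) = (¼)/(-2) = (¼)*(-½) = -⅛)
a(B, M) = -3 - M/8 (a(B, M) = -3 + ((-1 - ⅛)*M)/9 = -3 + (-9*M/8)/9 = -3 - M/8)
1/(-1*(-57038) + a(-236, 148)) = 1/(-1*(-57038) + (-3 - ⅛*148)) = 1/(57038 + (-3 - 37/2)) = 1/(57038 - 43/2) = 1/(114033/2) = 2/114033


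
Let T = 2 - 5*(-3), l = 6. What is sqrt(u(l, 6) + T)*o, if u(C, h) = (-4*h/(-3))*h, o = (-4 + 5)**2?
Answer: sqrt(65) ≈ 8.0623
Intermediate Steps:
o = 1 (o = 1**2 = 1)
T = 17 (T = 2 + 15 = 17)
u(C, h) = 4*h**2/3 (u(C, h) = (-4*h*(-1)/3)*h = (-(-4)*h/3)*h = (4*h/3)*h = 4*h**2/3)
sqrt(u(l, 6) + T)*o = sqrt((4/3)*6**2 + 17)*1 = sqrt((4/3)*36 + 17)*1 = sqrt(48 + 17)*1 = sqrt(65)*1 = sqrt(65)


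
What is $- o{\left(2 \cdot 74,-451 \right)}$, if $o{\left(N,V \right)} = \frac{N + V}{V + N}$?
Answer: $-1$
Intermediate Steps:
$o{\left(N,V \right)} = 1$ ($o{\left(N,V \right)} = \frac{N + V}{N + V} = 1$)
$- o{\left(2 \cdot 74,-451 \right)} = \left(-1\right) 1 = -1$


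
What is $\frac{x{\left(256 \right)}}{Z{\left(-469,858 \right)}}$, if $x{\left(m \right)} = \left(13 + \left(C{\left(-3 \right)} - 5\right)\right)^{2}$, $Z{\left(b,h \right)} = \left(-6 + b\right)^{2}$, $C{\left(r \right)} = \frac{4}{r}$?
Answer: $\frac{16}{81225} \approx 0.00019698$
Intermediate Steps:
$x{\left(m \right)} = \frac{400}{9}$ ($x{\left(m \right)} = \left(13 + \left(\frac{4}{-3} - 5\right)\right)^{2} = \left(13 + \left(4 \left(- \frac{1}{3}\right) - 5\right)\right)^{2} = \left(13 - \frac{19}{3}\right)^{2} = \left(\frac{20}{3}\right)^{2} = \frac{400}{9}$)
$\frac{x{\left(256 \right)}}{Z{\left(-469,858 \right)}} = \frac{400}{9 \left(-6 - 469\right)^{2}} = \frac{400}{9 \left(-475\right)^{2}} = \frac{400}{9 \cdot 225625} = \frac{400}{9} \cdot \frac{1}{225625} = \frac{16}{81225}$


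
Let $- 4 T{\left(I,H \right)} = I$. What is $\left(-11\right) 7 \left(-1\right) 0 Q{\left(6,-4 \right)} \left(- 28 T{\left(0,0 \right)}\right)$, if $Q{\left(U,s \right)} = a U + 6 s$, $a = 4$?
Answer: $0$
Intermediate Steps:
$T{\left(I,H \right)} = - \frac{I}{4}$
$Q{\left(U,s \right)} = 4 U + 6 s$
$\left(-11\right) 7 \left(-1\right) 0 Q{\left(6,-4 \right)} \left(- 28 T{\left(0,0 \right)}\right) = \left(-11\right) 7 \left(-1\right) 0 \left(4 \cdot 6 + 6 \left(-4\right)\right) \left(- 28 \left(\left(- \frac{1}{4}\right) 0\right)\right) = - 77 \cdot 0 \left(24 - 24\right) \left(\left(-28\right) 0\right) = - 77 \cdot 0 \cdot 0 \cdot 0 = \left(-77\right) 0 \cdot 0 = 0 \cdot 0 = 0$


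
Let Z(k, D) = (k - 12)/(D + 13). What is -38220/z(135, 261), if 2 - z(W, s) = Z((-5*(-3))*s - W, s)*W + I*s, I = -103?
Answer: -1047228/685781 ≈ -1.5271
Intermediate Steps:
Z(k, D) = (-12 + k)/(13 + D)
z(W, s) = 2 + 103*s - W*(-12 - W + 15*s)/(13 + s) (z(W, s) = 2 - (((-12 + ((-5*(-3))*s - W))/(13 + s))*W - 103*s) = 2 - (((-12 + (15*s - W))/(13 + s))*W - 103*s) = 2 - (((-12 + (-W + 15*s))/(13 + s))*W - 103*s) = 2 - (((-12 - W + 15*s)/(13 + s))*W - 103*s) = 2 - (W*(-12 - W + 15*s)/(13 + s) - 103*s) = 2 - (-103*s + W*(-12 - W + 15*s)/(13 + s)) = 2 + (103*s - W*(-12 - W + 15*s)/(13 + s)) = 2 + 103*s - W*(-12 - W + 15*s)/(13 + s))
-38220/z(135, 261) = -38220*(13 + 261)/(135*(12 + 135 - 15*261) + (2 + 103*261)*(13 + 261)) = -38220*274/(135*(12 + 135 - 3915) + (2 + 26883)*274) = -38220*274/(135*(-3768) + 26885*274) = -38220*274/(-508680 + 7366490) = -38220/((1/274)*6857810) = -38220/3428905/137 = -38220*137/3428905 = -1047228/685781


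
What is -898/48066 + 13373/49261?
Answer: 299275120/1183889613 ≈ 0.25279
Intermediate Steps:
-898/48066 + 13373/49261 = -898*1/48066 + 13373*(1/49261) = -449/24033 + 13373/49261 = 299275120/1183889613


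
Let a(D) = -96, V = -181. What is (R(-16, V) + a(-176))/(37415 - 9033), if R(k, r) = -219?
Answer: -315/28382 ≈ -0.011099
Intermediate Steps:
(R(-16, V) + a(-176))/(37415 - 9033) = (-219 - 96)/(37415 - 9033) = -315/28382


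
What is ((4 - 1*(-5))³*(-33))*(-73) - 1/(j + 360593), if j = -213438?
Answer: 258427871954/147155 ≈ 1.7562e+6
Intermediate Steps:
((4 - 1*(-5))³*(-33))*(-73) - 1/(j + 360593) = ((4 - 1*(-5))³*(-33))*(-73) - 1/(-213438 + 360593) = ((4 + 5)³*(-33))*(-73) - 1/147155 = (9³*(-33))*(-73) - 1*1/147155 = (729*(-33))*(-73) - 1/147155 = -24057*(-73) - 1/147155 = 1756161 - 1/147155 = 258427871954/147155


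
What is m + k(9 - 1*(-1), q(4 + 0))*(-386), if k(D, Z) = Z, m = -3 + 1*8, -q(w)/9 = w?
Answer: 13901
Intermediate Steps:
q(w) = -9*w
m = 5 (m = -3 + 8 = 5)
m + k(9 - 1*(-1), q(4 + 0))*(-386) = 5 - 9*(4 + 0)*(-386) = 5 - 9*4*(-386) = 5 - 36*(-386) = 5 + 13896 = 13901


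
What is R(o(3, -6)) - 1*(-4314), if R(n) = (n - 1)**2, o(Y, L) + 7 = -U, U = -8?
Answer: 4314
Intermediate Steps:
o(Y, L) = 1 (o(Y, L) = -7 - 1*(-8) = -7 + 8 = 1)
R(n) = (-1 + n)**2
R(o(3, -6)) - 1*(-4314) = (-1 + 1)**2 - 1*(-4314) = 0**2 + 4314 = 0 + 4314 = 4314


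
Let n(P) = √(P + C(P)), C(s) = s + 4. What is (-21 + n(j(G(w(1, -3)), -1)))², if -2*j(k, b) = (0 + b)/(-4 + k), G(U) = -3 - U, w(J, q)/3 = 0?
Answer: 3114/7 - 18*√21 ≈ 362.37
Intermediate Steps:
C(s) = 4 + s
w(J, q) = 0 (w(J, q) = 3*0 = 0)
j(k, b) = -b/(2*(-4 + k)) (j(k, b) = -(0 + b)/(2*(-4 + k)) = -b/(2*(-4 + k)))
n(P) = √(4 + 2*P) (n(P) = √(P + (4 + P)) = √(4 + 2*P))
(-21 + n(j(G(w(1, -3)), -1)))² = (-21 + √(4 + 2*(-1*(-1)/(-8 + 2*(-3 - 1*0)))))² = (-21 + √(4 + 2*(-1*(-1)/(-8 + 2*(-3 + 0)))))² = (-21 + √(4 + 2*(-1*(-1)/(-8 + 2*(-3)))))² = (-21 + √(4 + 2*(-1*(-1)/(-8 - 6))))² = (-21 + √(4 + 2*(-1*(-1)/(-14))))² = (-21 + √(4 + 2*(-1*(-1)*(-1/14))))² = (-21 + √(4 + 2*(-1/14)))² = (-21 + √(4 - ⅐))² = (-21 + √(27/7))² = (-21 + 3*√21/7)²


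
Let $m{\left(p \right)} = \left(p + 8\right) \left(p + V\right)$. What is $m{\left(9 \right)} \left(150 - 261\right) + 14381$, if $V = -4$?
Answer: $4946$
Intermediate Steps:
$m{\left(p \right)} = \left(-4 + p\right) \left(8 + p\right)$ ($m{\left(p \right)} = \left(p + 8\right) \left(p - 4\right) = \left(8 + p\right) \left(-4 + p\right) = \left(-4 + p\right) \left(8 + p\right)$)
$m{\left(9 \right)} \left(150 - 261\right) + 14381 = \left(-32 + 9^{2} + 4 \cdot 9\right) \left(150 - 261\right) + 14381 = \left(-32 + 81 + 36\right) \left(150 - 261\right) + 14381 = 85 \left(-111\right) + 14381 = -9435 + 14381 = 4946$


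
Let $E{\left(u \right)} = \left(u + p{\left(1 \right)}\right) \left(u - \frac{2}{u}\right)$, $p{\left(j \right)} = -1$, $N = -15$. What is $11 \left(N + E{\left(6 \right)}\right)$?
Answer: $\frac{440}{3} \approx 146.67$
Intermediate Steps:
$E{\left(u \right)} = \left(-1 + u\right) \left(u - \frac{2}{u}\right)$ ($E{\left(u \right)} = \left(u - 1\right) \left(u - \frac{2}{u}\right) = \left(-1 + u\right) \left(u - \frac{2}{u}\right)$)
$11 \left(N + E{\left(6 \right)}\right) = 11 \left(-15 + \left(-2 + 6^{2} - 6 + \frac{2}{6}\right)\right) = 11 \left(-15 + \left(-2 + 36 - 6 + 2 \cdot \frac{1}{6}\right)\right) = 11 \left(-15 + \left(-2 + 36 - 6 + \frac{1}{3}\right)\right) = 11 \left(-15 + \frac{85}{3}\right) = 11 \cdot \frac{40}{3} = \frac{440}{3}$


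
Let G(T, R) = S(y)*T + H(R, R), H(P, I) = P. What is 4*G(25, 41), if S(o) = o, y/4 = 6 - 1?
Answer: 2164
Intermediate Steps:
y = 20 (y = 4*(6 - 1) = 4*5 = 20)
G(T, R) = R + 20*T (G(T, R) = 20*T + R = R + 20*T)
4*G(25, 41) = 4*(41 + 20*25) = 4*(41 + 500) = 4*541 = 2164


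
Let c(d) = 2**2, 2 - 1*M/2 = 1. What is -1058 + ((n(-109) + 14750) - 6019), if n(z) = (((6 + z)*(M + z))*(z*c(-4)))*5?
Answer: -24018107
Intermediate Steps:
M = 2 (M = 4 - 2*1 = 4 - 2 = 2)
c(d) = 4
n(z) = 20*z*(2 + z)*(6 + z) (n(z) = (((6 + z)*(2 + z))*(z*4))*5 = (((2 + z)*(6 + z))*(4*z))*5 = (4*z*(2 + z)*(6 + z))*5 = 20*z*(2 + z)*(6 + z))
-1058 + ((n(-109) + 14750) - 6019) = -1058 + ((20*(-109)*(12 + (-109)**2 + 8*(-109)) + 14750) - 6019) = -1058 + ((20*(-109)*(12 + 11881 - 872) + 14750) - 6019) = -1058 + ((20*(-109)*11021 + 14750) - 6019) = -1058 + ((-24025780 + 14750) - 6019) = -1058 + (-24011030 - 6019) = -1058 - 24017049 = -24018107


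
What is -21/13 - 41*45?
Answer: -24006/13 ≈ -1846.6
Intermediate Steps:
-21/13 - 41*45 = -21*1/13 - 1845 = -21/13 - 1845 = -24006/13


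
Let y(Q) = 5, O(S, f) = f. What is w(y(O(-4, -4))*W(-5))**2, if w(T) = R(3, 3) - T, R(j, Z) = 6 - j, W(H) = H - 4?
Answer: 2304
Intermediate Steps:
W(H) = -4 + H
w(T) = 3 - T (w(T) = (6 - 1*3) - T = (6 - 3) - T = 3 - T)
w(y(O(-4, -4))*W(-5))**2 = (3 - 5*(-4 - 5))**2 = (3 - 5*(-9))**2 = (3 - 1*(-45))**2 = (3 + 45)**2 = 48**2 = 2304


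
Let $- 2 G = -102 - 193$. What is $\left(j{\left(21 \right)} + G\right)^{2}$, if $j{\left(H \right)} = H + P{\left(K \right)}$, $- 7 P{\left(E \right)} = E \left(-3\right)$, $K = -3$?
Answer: $\frac{5480281}{196} \approx 27961.0$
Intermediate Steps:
$G = \frac{295}{2}$ ($G = - \frac{-102 - 193}{2} = \left(- \frac{1}{2}\right) \left(-295\right) = \frac{295}{2} \approx 147.5$)
$P{\left(E \right)} = \frac{3 E}{7}$ ($P{\left(E \right)} = - \frac{E \left(-3\right)}{7} = - \frac{\left(-3\right) E}{7} = \frac{3 E}{7}$)
$j{\left(H \right)} = - \frac{9}{7} + H$ ($j{\left(H \right)} = H + \frac{3}{7} \left(-3\right) = H - \frac{9}{7} = - \frac{9}{7} + H$)
$\left(j{\left(21 \right)} + G\right)^{2} = \left(\left(- \frac{9}{7} + 21\right) + \frac{295}{2}\right)^{2} = \left(\frac{138}{7} + \frac{295}{2}\right)^{2} = \left(\frac{2341}{14}\right)^{2} = \frac{5480281}{196}$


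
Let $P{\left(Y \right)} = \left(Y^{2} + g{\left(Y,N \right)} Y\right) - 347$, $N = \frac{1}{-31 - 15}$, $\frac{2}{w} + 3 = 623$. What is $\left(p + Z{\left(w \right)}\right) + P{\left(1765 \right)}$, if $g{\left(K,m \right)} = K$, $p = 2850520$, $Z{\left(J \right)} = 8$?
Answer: $9080631$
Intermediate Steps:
$w = \frac{1}{310}$ ($w = \frac{2}{-3 + 623} = \frac{2}{620} = 2 \cdot \frac{1}{620} = \frac{1}{310} \approx 0.0032258$)
$N = - \frac{1}{46}$ ($N = \frac{1}{-46} = - \frac{1}{46} \approx -0.021739$)
$P{\left(Y \right)} = -347 + 2 Y^{2}$ ($P{\left(Y \right)} = \left(Y^{2} + Y Y\right) - 347 = \left(Y^{2} + Y^{2}\right) - 347 = 2 Y^{2} - 347 = -347 + 2 Y^{2}$)
$\left(p + Z{\left(w \right)}\right) + P{\left(1765 \right)} = \left(2850520 + 8\right) - \left(347 - 2 \cdot 1765^{2}\right) = 2850528 + \left(-347 + 2 \cdot 3115225\right) = 2850528 + \left(-347 + 6230450\right) = 2850528 + 6230103 = 9080631$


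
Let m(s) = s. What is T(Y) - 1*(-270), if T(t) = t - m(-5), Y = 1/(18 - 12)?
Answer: 1651/6 ≈ 275.17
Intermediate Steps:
Y = 1/6 ≈ 0.16667
T(t) = 5 + t (T(t) = t - 1*(-5) = t + 5 = 5 + t)
T(Y) - 1*(-270) = (5 + 1/6) - 1*(-270) = 31/6 + 270 = 1651/6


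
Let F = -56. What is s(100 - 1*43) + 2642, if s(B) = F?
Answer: 2586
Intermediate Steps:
s(B) = -56
s(100 - 1*43) + 2642 = -56 + 2642 = 2586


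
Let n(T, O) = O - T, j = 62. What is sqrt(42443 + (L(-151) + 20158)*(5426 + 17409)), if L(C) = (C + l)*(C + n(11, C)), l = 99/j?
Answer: sqrt(5874355694442)/62 ≈ 39092.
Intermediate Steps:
l = 99/62 ≈ 1.5968
L(C) = (-11 + 2*C)*(99/62 + C) (L(C) = (C + 99/62)*(C + (C - 1*11)) = (99/62 + C)*(C + (C - 11)) = (99/62 + C)*(C + (-11 + C)) = (99/62 + C)*(-11 + 2*C) = (-11 + 2*C)*(99/62 + C))
sqrt(42443 + (L(-151) + 20158)*(5426 + 17409)) = sqrt(42443 + ((-1089/62 + 2*(-151)**2 - 242/31*(-151)) + 20158)*(5426 + 17409)) = sqrt(42443 + ((-1089/62 + 2*22801 + 36542/31) + 20158)*22835) = sqrt(42443 + ((-1089/62 + 45602 + 36542/31) + 20158)*22835) = sqrt(42443 + (2899319/62 + 20158)*22835) = sqrt(42443 + (4149115/62)*22835) = sqrt(42443 + 94745041025/62) = sqrt(94747672491/62) = sqrt(5874355694442)/62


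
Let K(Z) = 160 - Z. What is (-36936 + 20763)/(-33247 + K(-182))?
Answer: 16173/32905 ≈ 0.49151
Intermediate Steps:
(-36936 + 20763)/(-33247 + K(-182)) = (-36936 + 20763)/(-33247 + (160 - 1*(-182))) = -16173/(-33247 + (160 + 182)) = -16173/(-33247 + 342) = -16173/(-32905) = -16173*(-1/32905) = 16173/32905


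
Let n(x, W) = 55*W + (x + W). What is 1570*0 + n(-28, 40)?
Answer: 2212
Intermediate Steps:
n(x, W) = x + 56*W (n(x, W) = 55*W + (W + x) = x + 56*W)
1570*0 + n(-28, 40) = 1570*0 + (-28 + 56*40) = 0 + (-28 + 2240) = 0 + 2212 = 2212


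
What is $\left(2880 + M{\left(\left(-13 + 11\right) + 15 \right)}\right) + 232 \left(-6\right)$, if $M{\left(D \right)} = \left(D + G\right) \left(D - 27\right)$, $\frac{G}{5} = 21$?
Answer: $-164$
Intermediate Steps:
$G = 105$ ($G = 5 \cdot 21 = 105$)
$M{\left(D \right)} = \left(-27 + D\right) \left(105 + D\right)$ ($M{\left(D \right)} = \left(D + 105\right) \left(D - 27\right) = \left(105 + D\right) \left(-27 + D\right) = \left(-27 + D\right) \left(105 + D\right)$)
$\left(2880 + M{\left(\left(-13 + 11\right) + 15 \right)}\right) + 232 \left(-6\right) = \left(2880 + \left(-2835 + \left(\left(-13 + 11\right) + 15\right)^{2} + 78 \left(\left(-13 + 11\right) + 15\right)\right)\right) + 232 \left(-6\right) = \left(2880 + \left(-2835 + \left(-2 + 15\right)^{2} + 78 \left(-2 + 15\right)\right)\right) - 1392 = \left(2880 + \left(-2835 + 13^{2} + 78 \cdot 13\right)\right) - 1392 = \left(2880 + \left(-2835 + 169 + 1014\right)\right) - 1392 = \left(2880 - 1652\right) - 1392 = 1228 - 1392 = -164$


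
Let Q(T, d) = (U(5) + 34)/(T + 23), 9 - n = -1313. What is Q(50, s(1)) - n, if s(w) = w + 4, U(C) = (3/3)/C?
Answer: -482359/365 ≈ -1321.5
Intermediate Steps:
n = 1322 (n = 9 - 1*(-1313) = 9 + 1313 = 1322)
U(C) = 1/C (U(C) = (3*(1/3))/C = 1/C)
s(w) = 4 + w
Q(T, d) = 171/(5*(23 + T)) (Q(T, d) = (1/5 + 34)/(T + 23) = (1/5 + 34)/(23 + T) = 171/(5*(23 + T)))
Q(50, s(1)) - n = 171/(5*(23 + 50)) - 1*1322 = (171/5)/73 - 1322 = (171/5)*(1/73) - 1322 = 171/365 - 1322 = -482359/365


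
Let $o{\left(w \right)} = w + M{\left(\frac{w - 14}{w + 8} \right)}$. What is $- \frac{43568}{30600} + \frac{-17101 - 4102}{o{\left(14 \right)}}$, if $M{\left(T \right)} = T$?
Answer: $- \frac{11596817}{7650} \approx -1515.9$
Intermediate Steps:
$o{\left(w \right)} = w + \frac{-14 + w}{8 + w}$ ($o{\left(w \right)} = w + \frac{w - 14}{w + 8} = w + \frac{-14 + w}{8 + w}$)
$- \frac{43568}{30600} + \frac{-17101 - 4102}{o{\left(14 \right)}} = - \frac{43568}{30600} + \frac{-17101 - 4102}{\frac{1}{8 + 14} \left(-14 + 14 + 14 \left(8 + 14\right)\right)} = \left(-43568\right) \frac{1}{30600} + \frac{-17101 - 4102}{\frac{1}{22} \left(-14 + 14 + 14 \cdot 22\right)} = - \frac{5446}{3825} - \frac{21203}{\frac{1}{22} \left(-14 + 14 + 308\right)} = - \frac{5446}{3825} - \frac{21203}{\frac{1}{22} \cdot 308} = - \frac{5446}{3825} - \frac{21203}{14} = - \frac{5446}{3825} - \frac{3029}{2} = - \frac{11596817}{7650}$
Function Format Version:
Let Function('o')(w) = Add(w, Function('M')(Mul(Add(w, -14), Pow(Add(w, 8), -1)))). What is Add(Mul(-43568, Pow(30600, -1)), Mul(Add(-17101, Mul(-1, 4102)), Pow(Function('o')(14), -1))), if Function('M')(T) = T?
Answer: Rational(-11596817, 7650) ≈ -1515.9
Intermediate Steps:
Function('o')(w) = Add(w, Mul(Pow(Add(8, w), -1), Add(-14, w))) (Function('o')(w) = Add(w, Mul(Add(w, -14), Pow(Add(w, 8), -1))) = Add(w, Mul(Add(-14, w), Pow(Add(8, w), -1))) = Add(w, Mul(Pow(Add(8, w), -1), Add(-14, w))))
Add(Mul(-43568, Pow(30600, -1)), Mul(Add(-17101, Mul(-1, 4102)), Pow(Function('o')(14), -1))) = Add(Mul(-43568, Pow(30600, -1)), Mul(Add(-17101, Mul(-1, 4102)), Pow(Mul(Pow(Add(8, 14), -1), Add(-14, 14, Mul(14, Add(8, 14)))), -1))) = Add(Mul(-43568, Rational(1, 30600)), Mul(Add(-17101, -4102), Pow(Mul(Pow(22, -1), Add(-14, 14, Mul(14, 22))), -1))) = Add(Rational(-5446, 3825), Mul(-21203, Pow(Mul(Rational(1, 22), Add(-14, 14, 308)), -1))) = Add(Rational(-5446, 3825), Mul(-21203, Pow(Mul(Rational(1, 22), 308), -1))) = Add(Rational(-5446, 3825), Mul(-21203, Pow(14, -1))) = Add(Rational(-5446, 3825), Mul(-21203, Rational(1, 14))) = Add(Rational(-5446, 3825), Rational(-3029, 2)) = Rational(-11596817, 7650)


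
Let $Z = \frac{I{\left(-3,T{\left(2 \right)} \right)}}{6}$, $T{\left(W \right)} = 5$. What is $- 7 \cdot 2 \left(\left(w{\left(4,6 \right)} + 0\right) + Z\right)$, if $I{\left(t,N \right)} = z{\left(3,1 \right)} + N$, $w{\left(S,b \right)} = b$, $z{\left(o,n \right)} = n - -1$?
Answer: $- \frac{301}{3} \approx -100.33$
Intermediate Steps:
$z{\left(o,n \right)} = 1 + n$ ($z{\left(o,n \right)} = n + 1 = 1 + n$)
$I{\left(t,N \right)} = 2 + N$ ($I{\left(t,N \right)} = \left(1 + 1\right) + N = 2 + N$)
$Z = \frac{7}{6}$ ($Z = \frac{2 + 5}{6} = 7 \cdot \frac{1}{6} = \frac{7}{6} \approx 1.1667$)
$- 7 \cdot 2 \left(\left(w{\left(4,6 \right)} + 0\right) + Z\right) = - 7 \cdot 2 \left(\left(6 + 0\right) + \frac{7}{6}\right) = - 14 \left(6 + \frac{7}{6}\right) = - \frac{14 \cdot 43}{6} = \left(-1\right) \frac{301}{3} = - \frac{301}{3}$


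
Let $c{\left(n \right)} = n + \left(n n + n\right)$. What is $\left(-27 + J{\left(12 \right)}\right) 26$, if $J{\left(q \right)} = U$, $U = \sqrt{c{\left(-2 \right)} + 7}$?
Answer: $-702 + 26 \sqrt{7} \approx -633.21$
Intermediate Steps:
$c{\left(n \right)} = n^{2} + 2 n$ ($c{\left(n \right)} = n + \left(n^{2} + n\right) = n + \left(n + n^{2}\right) = n^{2} + 2 n$)
$U = \sqrt{7}$ ($U = \sqrt{- 2 \left(2 - 2\right) + 7} = \sqrt{\left(-2\right) 0 + 7} = \sqrt{0 + 7} = \sqrt{7} \approx 2.6458$)
$J{\left(q \right)} = \sqrt{7}$
$\left(-27 + J{\left(12 \right)}\right) 26 = \left(-27 + \sqrt{7}\right) 26 = -702 + 26 \sqrt{7}$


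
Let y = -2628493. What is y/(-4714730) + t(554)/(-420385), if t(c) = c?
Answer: 220473413877/396400354210 ≈ 0.55619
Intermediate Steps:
y/(-4714730) + t(554)/(-420385) = -2628493/(-4714730) + 554/(-420385) = -2628493*(-1/4714730) + 554*(-1/420385) = 2628493/4714730 - 554/420385 = 220473413877/396400354210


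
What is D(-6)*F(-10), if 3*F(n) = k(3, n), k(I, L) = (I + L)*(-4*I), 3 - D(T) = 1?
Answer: 56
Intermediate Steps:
D(T) = 2 (D(T) = 3 - 1*1 = 3 - 1 = 2)
k(I, L) = -4*I*(I + L)
F(n) = -12 - 4*n (F(n) = (-4*3*(3 + n))/3 = (-36 - 12*n)/3 = -12 - 4*n)
D(-6)*F(-10) = 2*(-12 - 4*(-10)) = 2*(-12 + 40) = 2*28 = 56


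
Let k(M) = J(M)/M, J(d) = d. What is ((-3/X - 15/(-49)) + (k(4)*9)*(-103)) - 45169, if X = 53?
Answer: -119710664/2597 ≈ -46096.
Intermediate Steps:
k(M) = 1 (k(M) = M/M = 1)
((-3/X - 15/(-49)) + (k(4)*9)*(-103)) - 45169 = ((-3/53 - 15/(-49)) + (1*9)*(-103)) - 45169 = ((-3*1/53 - 15*(-1/49)) + 9*(-103)) - 45169 = ((-3/53 + 15/49) - 927) - 45169 = (648/2597 - 927) - 45169 = -2406771/2597 - 45169 = -119710664/2597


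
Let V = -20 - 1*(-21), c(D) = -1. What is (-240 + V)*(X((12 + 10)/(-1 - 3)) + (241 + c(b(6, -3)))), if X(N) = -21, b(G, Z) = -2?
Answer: -52341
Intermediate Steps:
V = 1 (V = -20 + 21 = 1)
(-240 + V)*(X((12 + 10)/(-1 - 3)) + (241 + c(b(6, -3)))) = (-240 + 1)*(-21 + (241 - 1)) = -239*(-21 + 240) = -239*219 = -52341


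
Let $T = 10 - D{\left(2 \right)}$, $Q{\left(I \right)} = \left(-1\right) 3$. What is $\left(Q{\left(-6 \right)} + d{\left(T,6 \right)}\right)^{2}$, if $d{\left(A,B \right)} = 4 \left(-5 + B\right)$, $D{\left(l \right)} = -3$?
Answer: $1$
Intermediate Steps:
$Q{\left(I \right)} = -3$
$T = 13$ ($T = 10 - -3 = 10 + 3 = 13$)
$d{\left(A,B \right)} = -20 + 4 B$
$\left(Q{\left(-6 \right)} + d{\left(T,6 \right)}\right)^{2} = \left(-3 + \left(-20 + 4 \cdot 6\right)\right)^{2} = \left(-3 + \left(-20 + 24\right)\right)^{2} = \left(-3 + 4\right)^{2} = 1^{2} = 1$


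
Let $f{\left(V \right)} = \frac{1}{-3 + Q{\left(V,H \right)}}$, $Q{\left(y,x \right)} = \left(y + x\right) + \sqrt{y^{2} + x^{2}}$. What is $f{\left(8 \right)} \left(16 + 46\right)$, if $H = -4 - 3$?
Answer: $\frac{124}{109} + \frac{62 \sqrt{113}}{109} \approx 7.1841$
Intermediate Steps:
$H = -7$
$Q{\left(y,x \right)} = x + y + \sqrt{x^{2} + y^{2}}$ ($Q{\left(y,x \right)} = \left(x + y\right) + \sqrt{x^{2} + y^{2}} = x + y + \sqrt{x^{2} + y^{2}}$)
$f{\left(V \right)} = \frac{1}{-10 + V + \sqrt{49 + V^{2}}}$ ($f{\left(V \right)} = \frac{1}{-3 + \left(-7 + V + \sqrt{\left(-7\right)^{2} + V^{2}}\right)} = \frac{1}{-3 + \left(-7 + V + \sqrt{49 + V^{2}}\right)} = \frac{1}{-10 + V + \sqrt{49 + V^{2}}}$)
$f{\left(8 \right)} \left(16 + 46\right) = \frac{16 + 46}{-10 + 8 + \sqrt{49 + 8^{2}}} = \frac{1}{-10 + 8 + \sqrt{49 + 64}} \cdot 62 = \frac{1}{-10 + 8 + \sqrt{113}} \cdot 62 = \frac{1}{-2 + \sqrt{113}} \cdot 62 = \frac{62}{-2 + \sqrt{113}}$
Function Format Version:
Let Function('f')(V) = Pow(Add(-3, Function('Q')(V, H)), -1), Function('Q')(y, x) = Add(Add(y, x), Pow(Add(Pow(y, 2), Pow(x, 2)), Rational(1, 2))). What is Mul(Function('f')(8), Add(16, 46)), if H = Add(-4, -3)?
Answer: Add(Rational(124, 109), Mul(Rational(62, 109), Pow(113, Rational(1, 2)))) ≈ 7.1841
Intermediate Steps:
H = -7
Function('Q')(y, x) = Add(x, y, Pow(Add(Pow(x, 2), Pow(y, 2)), Rational(1, 2))) (Function('Q')(y, x) = Add(Add(x, y), Pow(Add(Pow(x, 2), Pow(y, 2)), Rational(1, 2))) = Add(x, y, Pow(Add(Pow(x, 2), Pow(y, 2)), Rational(1, 2))))
Function('f')(V) = Pow(Add(-10, V, Pow(Add(49, Pow(V, 2)), Rational(1, 2))), -1) (Function('f')(V) = Pow(Add(-3, Add(-7, V, Pow(Add(Pow(-7, 2), Pow(V, 2)), Rational(1, 2)))), -1) = Pow(Add(-3, Add(-7, V, Pow(Add(49, Pow(V, 2)), Rational(1, 2)))), -1) = Pow(Add(-10, V, Pow(Add(49, Pow(V, 2)), Rational(1, 2))), -1))
Mul(Function('f')(8), Add(16, 46)) = Mul(Pow(Add(-10, 8, Pow(Add(49, Pow(8, 2)), Rational(1, 2))), -1), Add(16, 46)) = Mul(Pow(Add(-10, 8, Pow(Add(49, 64), Rational(1, 2))), -1), 62) = Mul(Pow(Add(-10, 8, Pow(113, Rational(1, 2))), -1), 62) = Mul(Pow(Add(-2, Pow(113, Rational(1, 2))), -1), 62) = Mul(62, Pow(Add(-2, Pow(113, Rational(1, 2))), -1))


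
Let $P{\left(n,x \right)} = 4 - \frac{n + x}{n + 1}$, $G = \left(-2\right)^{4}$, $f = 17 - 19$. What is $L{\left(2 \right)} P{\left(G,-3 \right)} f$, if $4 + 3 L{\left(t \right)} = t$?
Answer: $\frac{220}{51} \approx 4.3137$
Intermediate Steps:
$f = -2$ ($f = 17 - 19 = -2$)
$L{\left(t \right)} = - \frac{4}{3} + \frac{t}{3}$
$G = 16$
$P{\left(n,x \right)} = 4 - \frac{n + x}{1 + n}$
$L{\left(2 \right)} P{\left(G,-3 \right)} f = \left(- \frac{4}{3} + \frac{1}{3} \cdot 2\right) \frac{4 - -3 + 3 \cdot 16}{1 + 16} \left(-2\right) = \left(- \frac{4}{3} + \frac{2}{3}\right) \frac{4 + 3 + 48}{17} \left(-2\right) = - \frac{2 \cdot \frac{1}{17} \cdot 55}{3} \left(-2\right) = \left(- \frac{2}{3}\right) \frac{55}{17} \left(-2\right) = \left(- \frac{110}{51}\right) \left(-2\right) = \frac{220}{51}$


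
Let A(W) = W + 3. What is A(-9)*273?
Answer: -1638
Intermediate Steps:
A(W) = 3 + W
A(-9)*273 = (3 - 9)*273 = -6*273 = -1638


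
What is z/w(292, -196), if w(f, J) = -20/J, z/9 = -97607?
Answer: -43044687/5 ≈ -8.6089e+6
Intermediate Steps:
z = -878463 (z = 9*(-97607) = -878463)
z/w(292, -196) = -878463/((-20/(-196))) = -878463/((-20*(-1/196))) = -878463/5/49 = -878463*49/5 = -43044687/5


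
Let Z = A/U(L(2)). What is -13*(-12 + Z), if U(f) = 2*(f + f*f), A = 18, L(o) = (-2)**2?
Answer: 3003/20 ≈ 150.15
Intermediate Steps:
L(o) = 4
U(f) = 2*f + 2*f**2 (U(f) = 2*(f + f**2) = 2*f + 2*f**2)
Z = 9/20 (Z = 18/((2*4*(1 + 4))) = 18/((2*4*5)) = 18/40 = 18*(1/40) = 9/20 ≈ 0.45000)
-13*(-12 + Z) = -13*(-12 + 9/20) = -13*(-231/20) = 3003/20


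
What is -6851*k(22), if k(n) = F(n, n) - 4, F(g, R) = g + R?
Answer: -274040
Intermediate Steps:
F(g, R) = R + g
k(n) = -4 + 2*n (k(n) = (n + n) - 4 = 2*n - 4 = -4 + 2*n)
-6851*k(22) = -6851*(-4 + 2*22) = -6851*(-4 + 44) = -6851*40 = -274040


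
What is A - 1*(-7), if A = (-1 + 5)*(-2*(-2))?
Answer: 23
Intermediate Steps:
A = 16 (A = 4*4 = 16)
A - 1*(-7) = 16 - 1*(-7) = 16 + 7 = 23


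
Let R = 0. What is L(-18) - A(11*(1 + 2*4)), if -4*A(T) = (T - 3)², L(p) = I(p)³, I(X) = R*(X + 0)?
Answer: 2304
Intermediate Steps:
I(X) = 0 (I(X) = 0*(X + 0) = 0*X = 0)
L(p) = 0 (L(p) = 0³ = 0)
A(T) = -(-3 + T)²/4 (A(T) = -(T - 3)²/4 = -(-3 + T)²/4)
L(-18) - A(11*(1 + 2*4)) = 0 - (-1)*(-3 + 11*(1 + 2*4))²/4 = 0 - (-1)*(-3 + 11*(1 + 8))²/4 = 0 - (-1)*(-3 + 11*9)²/4 = 0 - (-1)*(-3 + 99)²/4 = 0 - (-1)*96²/4 = 0 - (-1)*9216/4 = 0 - 1*(-2304) = 0 + 2304 = 2304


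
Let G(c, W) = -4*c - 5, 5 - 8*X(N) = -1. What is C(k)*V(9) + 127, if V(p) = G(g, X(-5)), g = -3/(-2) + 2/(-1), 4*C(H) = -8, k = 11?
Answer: 133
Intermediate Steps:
X(N) = ¾ (X(N) = 5/8 - ⅛*(-1) = 5/8 + ⅛ = ¾)
C(H) = -2 (C(H) = (¼)*(-8) = -2)
g = -½ (g = -3*(-½) + 2*(-1) = 3/2 - 2 = -½ ≈ -0.50000)
G(c, W) = -5 - 4*c
V(p) = -3 (V(p) = -5 - 4*(-½) = -5 + 2 = -3)
C(k)*V(9) + 127 = -2*(-3) + 127 = 6 + 127 = 133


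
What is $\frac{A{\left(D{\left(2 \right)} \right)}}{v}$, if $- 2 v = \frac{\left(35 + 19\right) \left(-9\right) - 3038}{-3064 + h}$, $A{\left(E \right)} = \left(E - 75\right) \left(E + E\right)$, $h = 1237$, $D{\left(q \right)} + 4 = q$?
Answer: $- \frac{281358}{881} \approx -319.36$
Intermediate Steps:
$D{\left(q \right)} = -4 + q$
$A{\left(E \right)} = 2 E \left(-75 + E\right)$ ($A{\left(E \right)} = \left(-75 + E\right) 2 E = 2 E \left(-75 + E\right)$)
$v = - \frac{1762}{1827}$ ($v = - \frac{\left(\left(35 + 19\right) \left(-9\right) - 3038\right) \frac{1}{-3064 + 1237}}{2} = - \frac{\left(54 \left(-9\right) - 3038\right) \frac{1}{-1827}}{2} = - \frac{\left(-486 - 3038\right) \left(- \frac{1}{1827}\right)}{2} = - \frac{\left(-3524\right) \left(- \frac{1}{1827}\right)}{2} = \left(- \frac{1}{2}\right) \frac{3524}{1827} = - \frac{1762}{1827} \approx -0.96442$)
$\frac{A{\left(D{\left(2 \right)} \right)}}{v} = \frac{2 \left(-4 + 2\right) \left(-75 + \left(-4 + 2\right)\right)}{- \frac{1762}{1827}} = 2 \left(-2\right) \left(-75 - 2\right) \left(- \frac{1827}{1762}\right) = 2 \left(-2\right) \left(-77\right) \left(- \frac{1827}{1762}\right) = 308 \left(- \frac{1827}{1762}\right) = - \frac{281358}{881}$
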